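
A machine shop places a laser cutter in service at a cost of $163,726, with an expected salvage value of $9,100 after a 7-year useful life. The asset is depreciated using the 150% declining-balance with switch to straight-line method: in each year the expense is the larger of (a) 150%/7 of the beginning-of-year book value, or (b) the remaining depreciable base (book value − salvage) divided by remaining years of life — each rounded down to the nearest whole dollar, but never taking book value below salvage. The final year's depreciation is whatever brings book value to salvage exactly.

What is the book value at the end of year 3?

Depreciable base = $163,726 − $9,100 = $154,626.
Year 1: DB = ⌊$163,726 × 150%/7⌋ = $35,084; SL = ⌊$154,626/7⌋ = $22,089 → take DB $35,084. Book value $128,642.
Year 2: DB = ⌊$128,642 × 150%/7⌋ = $27,566; SL = ⌊$119,542/6⌋ = $19,923 → take DB $27,566. Book value $101,076.
Year 3: DB = ⌊$101,076 × 150%/7⌋ = $21,659; SL = ⌊$91,976/5⌋ = $18,395 → take DB $21,659. Book value $79,417.

$79,417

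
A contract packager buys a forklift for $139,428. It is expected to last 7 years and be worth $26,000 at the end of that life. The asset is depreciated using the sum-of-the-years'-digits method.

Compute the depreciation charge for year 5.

Depreciable base = $139,428 − $26,000 = $113,428.
Sum of the years' digits = 7+6+5+4+3+2+1 = 28.
Year 1: $113,428 × 7/28 = $28,357. Book value $111,071.
Year 2: $113,428 × 6/28 = $24,306. Book value $86,765.
Year 3: $113,428 × 5/28 = $20,255. Book value $66,510.
Year 4: $113,428 × 4/28 = $16,204. Book value $50,306.
Year 5: $113,428 × 3/28 = $12,153. Book value $38,153.

$12,153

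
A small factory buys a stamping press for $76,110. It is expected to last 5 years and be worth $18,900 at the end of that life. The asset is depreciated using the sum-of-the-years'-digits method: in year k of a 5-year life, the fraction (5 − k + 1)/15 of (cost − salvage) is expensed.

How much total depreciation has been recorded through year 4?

$53,396

Depreciable base = $76,110 − $18,900 = $57,210.
Sum of the years' digits = 5+4+3+2+1 = 15.
Year 1: $57,210 × 5/15 = $19,070. Book value $57,040.
Year 2: $57,210 × 4/15 = $15,256. Book value $41,784.
Year 3: $57,210 × 3/15 = $11,442. Book value $30,342.
Year 4: $57,210 × 2/15 = $7,628. Book value $22,714.
Accumulated through year 4 = $76,110 − $22,714 = $53,396.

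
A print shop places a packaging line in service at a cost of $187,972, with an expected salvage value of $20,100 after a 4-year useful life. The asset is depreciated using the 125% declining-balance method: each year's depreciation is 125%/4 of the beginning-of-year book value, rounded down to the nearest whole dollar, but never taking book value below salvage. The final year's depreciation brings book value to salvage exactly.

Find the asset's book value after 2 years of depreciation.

$88,847

Depreciable base = $187,972 − $20,100 = $167,872.
Year 1: ⌊$187,972 × 125%/4⌋ = $58,741. Book value $129,231.
Year 2: ⌊$129,231 × 125%/4⌋ = $40,384. Book value $88,847.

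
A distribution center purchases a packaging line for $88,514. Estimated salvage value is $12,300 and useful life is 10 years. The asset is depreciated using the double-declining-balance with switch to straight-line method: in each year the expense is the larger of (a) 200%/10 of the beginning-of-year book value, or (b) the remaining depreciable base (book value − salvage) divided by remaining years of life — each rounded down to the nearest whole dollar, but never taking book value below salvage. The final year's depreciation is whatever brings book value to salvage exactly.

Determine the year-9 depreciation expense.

$2,552

Depreciable base = $88,514 − $12,300 = $76,214.
Year 1: DB = ⌊$88,514 × 200%/10⌋ = $17,702; SL = ⌊$76,214/10⌋ = $7,621 → take DB $17,702. Book value $70,812.
Year 2: DB = ⌊$70,812 × 200%/10⌋ = $14,162; SL = ⌊$58,512/9⌋ = $6,501 → take DB $14,162. Book value $56,650.
Year 3: DB = ⌊$56,650 × 200%/10⌋ = $11,330; SL = ⌊$44,350/8⌋ = $5,543 → take DB $11,330. Book value $45,320.
Year 4: DB = ⌊$45,320 × 200%/10⌋ = $9,064; SL = ⌊$33,020/7⌋ = $4,717 → take DB $9,064. Book value $36,256.
Year 5: DB = ⌊$36,256 × 200%/10⌋ = $7,251; SL = ⌊$23,956/6⌋ = $3,992 → take DB $7,251. Book value $29,005.
Year 6: DB = ⌊$29,005 × 200%/10⌋ = $5,801; SL = ⌊$16,705/5⌋ = $3,341 → take DB $5,801. Book value $23,204.
Year 7: DB = ⌊$23,204 × 200%/10⌋ = $4,640; SL = ⌊$10,904/4⌋ = $2,726 → take DB $4,640. Book value $18,564.
Year 8: DB = ⌊$18,564 × 200%/10⌋ = $3,712; SL = ⌊$6,264/3⌋ = $2,088 → take DB $3,712. Book value $14,852.
Year 9: DB = ⌊$14,852 × 200%/10⌋ = $2,970; SL = ⌊$2,552/2⌋ = $1,276 → take DB $2,970, capped at $2,552. Book value $12,300.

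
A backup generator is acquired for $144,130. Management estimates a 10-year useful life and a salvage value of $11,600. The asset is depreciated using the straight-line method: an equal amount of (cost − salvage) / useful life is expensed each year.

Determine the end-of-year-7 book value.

$51,359

Depreciable base = $144,130 − $11,600 = $132,530.
Annual expense = $132,530 / 10 = $13,253.
End of year 1: book value $130,877.
End of year 2: book value $117,624.
End of year 3: book value $104,371.
End of year 4: book value $91,118.
End of year 5: book value $77,865.
End of year 6: book value $64,612.
End of year 7: book value $51,359.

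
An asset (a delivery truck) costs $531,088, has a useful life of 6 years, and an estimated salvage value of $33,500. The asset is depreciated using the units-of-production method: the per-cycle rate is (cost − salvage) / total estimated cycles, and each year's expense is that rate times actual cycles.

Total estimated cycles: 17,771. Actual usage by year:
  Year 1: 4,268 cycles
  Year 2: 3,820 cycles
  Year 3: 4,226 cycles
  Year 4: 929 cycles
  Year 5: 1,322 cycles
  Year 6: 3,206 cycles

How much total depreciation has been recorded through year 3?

$344,792

Depreciable base = $531,088 − $33,500 = $497,588.
Rate = $497,588 / 17,771 cycles = $28 per cycle.
Year 1: 4,268 × $28 = $119,504. Book value $411,584.
Year 2: 3,820 × $28 = $106,960. Book value $304,624.
Year 3: 4,226 × $28 = $118,328. Book value $186,296.
Accumulated through year 3 = $531,088 − $186,296 = $344,792.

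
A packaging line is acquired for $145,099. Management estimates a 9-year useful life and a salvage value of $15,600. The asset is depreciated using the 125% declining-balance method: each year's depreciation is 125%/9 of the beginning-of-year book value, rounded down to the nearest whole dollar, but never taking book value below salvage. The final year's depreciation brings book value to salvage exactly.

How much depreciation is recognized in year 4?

Depreciable base = $145,099 − $15,600 = $129,499.
Year 1: ⌊$145,099 × 125%/9⌋ = $20,152. Book value $124,947.
Year 2: ⌊$124,947 × 125%/9⌋ = $17,353. Book value $107,594.
Year 3: ⌊$107,594 × 125%/9⌋ = $14,943. Book value $92,651.
Year 4: ⌊$92,651 × 125%/9⌋ = $12,868. Book value $79,783.

$12,868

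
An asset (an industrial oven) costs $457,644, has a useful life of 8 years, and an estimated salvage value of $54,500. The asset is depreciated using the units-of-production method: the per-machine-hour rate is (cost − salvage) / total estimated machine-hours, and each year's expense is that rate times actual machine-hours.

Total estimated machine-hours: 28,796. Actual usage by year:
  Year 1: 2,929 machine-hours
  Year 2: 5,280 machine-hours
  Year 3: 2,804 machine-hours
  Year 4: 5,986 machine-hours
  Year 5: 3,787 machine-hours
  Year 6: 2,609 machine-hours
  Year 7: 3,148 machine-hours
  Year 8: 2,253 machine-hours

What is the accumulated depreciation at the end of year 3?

$154,182

Depreciable base = $457,644 − $54,500 = $403,144.
Rate = $403,144 / 28,796 machine-hours = $14 per machine-hour.
Year 1: 2,929 × $14 = $41,006. Book value $416,638.
Year 2: 5,280 × $14 = $73,920. Book value $342,718.
Year 3: 2,804 × $14 = $39,256. Book value $303,462.
Accumulated through year 3 = $457,644 − $303,462 = $154,182.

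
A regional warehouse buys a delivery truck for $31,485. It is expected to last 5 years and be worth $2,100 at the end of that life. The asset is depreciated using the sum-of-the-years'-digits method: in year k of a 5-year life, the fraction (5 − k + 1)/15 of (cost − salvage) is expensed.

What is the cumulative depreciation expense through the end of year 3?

Depreciable base = $31,485 − $2,100 = $29,385.
Sum of the years' digits = 5+4+3+2+1 = 15.
Year 1: $29,385 × 5/15 = $9,795. Book value $21,690.
Year 2: $29,385 × 4/15 = $7,836. Book value $13,854.
Year 3: $29,385 × 3/15 = $5,877. Book value $7,977.
Accumulated through year 3 = $31,485 − $7,977 = $23,508.

$23,508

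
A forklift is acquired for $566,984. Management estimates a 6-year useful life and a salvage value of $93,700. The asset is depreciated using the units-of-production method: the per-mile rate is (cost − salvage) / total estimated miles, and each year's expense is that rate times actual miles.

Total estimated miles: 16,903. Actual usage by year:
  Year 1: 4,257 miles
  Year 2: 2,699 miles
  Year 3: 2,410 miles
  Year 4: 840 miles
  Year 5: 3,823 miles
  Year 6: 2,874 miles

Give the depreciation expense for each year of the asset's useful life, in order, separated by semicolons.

$119,196; $75,572; $67,480; $23,520; $107,044; $80,472

Depreciable base = $566,984 − $93,700 = $473,284.
Rate = $473,284 / 16,903 miles = $28 per mile.
Year 1: 4,257 × $28 = $119,196. Book value $447,788.
Year 2: 2,699 × $28 = $75,572. Book value $372,216.
Year 3: 2,410 × $28 = $67,480. Book value $304,736.
Year 4: 840 × $28 = $23,520. Book value $281,216.
Year 5: 3,823 × $28 = $107,044. Book value $174,172.
Year 6: 2,874 × $28 = $80,472. Book value $93,700.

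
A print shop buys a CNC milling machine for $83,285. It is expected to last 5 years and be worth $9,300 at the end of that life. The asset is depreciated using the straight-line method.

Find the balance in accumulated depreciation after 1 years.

$14,797

Depreciable base = $83,285 − $9,300 = $73,985.
Annual expense = $73,985 / 5 = $14,797.
End of year 1: book value $68,488.
Accumulated through year 1 = $83,285 − $68,488 = $14,797.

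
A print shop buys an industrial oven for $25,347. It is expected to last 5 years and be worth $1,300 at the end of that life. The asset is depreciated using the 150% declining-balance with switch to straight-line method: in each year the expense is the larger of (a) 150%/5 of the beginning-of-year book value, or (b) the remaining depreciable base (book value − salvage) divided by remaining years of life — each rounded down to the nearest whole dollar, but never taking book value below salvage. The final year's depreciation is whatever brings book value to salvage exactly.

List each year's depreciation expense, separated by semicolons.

$7,604; $5,322; $3,726; $3,697; $3,698

Depreciable base = $25,347 − $1,300 = $24,047.
Year 1: DB = ⌊$25,347 × 150%/5⌋ = $7,604; SL = ⌊$24,047/5⌋ = $4,809 → take DB $7,604. Book value $17,743.
Year 2: DB = ⌊$17,743 × 150%/5⌋ = $5,322; SL = ⌊$16,443/4⌋ = $4,110 → take DB $5,322. Book value $12,421.
Year 3: DB = ⌊$12,421 × 150%/5⌋ = $3,726; SL = ⌊$11,121/3⌋ = $3,707 → take DB $3,726. Book value $8,695.
Year 4: DB = ⌊$8,695 × 150%/5⌋ = $2,608; SL = ⌊$7,395/2⌋ = $3,697 → take SL $3,697. Book value $4,998.
Year 5 (final): $4,998 − $1,300 = $3,698. Book value $1,300.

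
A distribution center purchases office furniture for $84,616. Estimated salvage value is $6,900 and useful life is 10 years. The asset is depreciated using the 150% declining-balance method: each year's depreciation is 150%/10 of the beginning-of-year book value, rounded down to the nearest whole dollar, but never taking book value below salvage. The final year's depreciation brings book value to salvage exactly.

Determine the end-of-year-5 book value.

$37,547

Depreciable base = $84,616 − $6,900 = $77,716.
Year 1: ⌊$84,616 × 150%/10⌋ = $12,692. Book value $71,924.
Year 2: ⌊$71,924 × 150%/10⌋ = $10,788. Book value $61,136.
Year 3: ⌊$61,136 × 150%/10⌋ = $9,170. Book value $51,966.
Year 4: ⌊$51,966 × 150%/10⌋ = $7,794. Book value $44,172.
Year 5: ⌊$44,172 × 150%/10⌋ = $6,625. Book value $37,547.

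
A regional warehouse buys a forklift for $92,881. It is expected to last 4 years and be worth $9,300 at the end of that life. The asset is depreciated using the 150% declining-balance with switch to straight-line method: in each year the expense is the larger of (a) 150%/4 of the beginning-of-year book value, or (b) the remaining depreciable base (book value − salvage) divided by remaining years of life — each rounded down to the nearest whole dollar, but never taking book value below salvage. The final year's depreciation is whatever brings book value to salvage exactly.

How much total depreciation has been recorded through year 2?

$56,599

Depreciable base = $92,881 − $9,300 = $83,581.
Year 1: DB = ⌊$92,881 × 150%/4⌋ = $34,830; SL = ⌊$83,581/4⌋ = $20,895 → take DB $34,830. Book value $58,051.
Year 2: DB = ⌊$58,051 × 150%/4⌋ = $21,769; SL = ⌊$48,751/3⌋ = $16,250 → take DB $21,769. Book value $36,282.
Accumulated through year 2 = $92,881 − $36,282 = $56,599.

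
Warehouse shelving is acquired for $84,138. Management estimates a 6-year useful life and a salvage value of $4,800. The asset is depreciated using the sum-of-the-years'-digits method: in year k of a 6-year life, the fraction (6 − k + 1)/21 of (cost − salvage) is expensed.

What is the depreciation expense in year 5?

Depreciable base = $84,138 − $4,800 = $79,338.
Sum of the years' digits = 6+5+4+3+2+1 = 21.
Year 1: $79,338 × 6/21 = $22,668. Book value $61,470.
Year 2: $79,338 × 5/21 = $18,890. Book value $42,580.
Year 3: $79,338 × 4/21 = $15,112. Book value $27,468.
Year 4: $79,338 × 3/21 = $11,334. Book value $16,134.
Year 5: $79,338 × 2/21 = $7,556. Book value $8,578.

$7,556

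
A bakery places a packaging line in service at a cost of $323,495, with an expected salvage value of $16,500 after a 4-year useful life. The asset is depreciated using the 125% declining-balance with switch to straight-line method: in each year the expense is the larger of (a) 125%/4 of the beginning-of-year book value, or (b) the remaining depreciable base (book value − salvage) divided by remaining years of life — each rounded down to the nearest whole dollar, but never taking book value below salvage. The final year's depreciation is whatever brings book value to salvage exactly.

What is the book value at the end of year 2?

Depreciable base = $323,495 − $16,500 = $306,995.
Year 1: DB = ⌊$323,495 × 125%/4⌋ = $101,092; SL = ⌊$306,995/4⌋ = $76,748 → take DB $101,092. Book value $222,403.
Year 2: DB = ⌊$222,403 × 125%/4⌋ = $69,500; SL = ⌊$205,903/3⌋ = $68,634 → take DB $69,500. Book value $152,903.

$152,903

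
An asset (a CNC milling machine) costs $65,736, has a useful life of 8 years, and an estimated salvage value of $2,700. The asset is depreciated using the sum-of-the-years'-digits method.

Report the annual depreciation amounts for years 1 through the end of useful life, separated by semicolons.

Depreciable base = $65,736 − $2,700 = $63,036.
Sum of the years' digits = 8+7+6+5+4+3+2+1 = 36.
Year 1: $63,036 × 8/36 = $14,008. Book value $51,728.
Year 2: $63,036 × 7/36 = $12,257. Book value $39,471.
Year 3: $63,036 × 6/36 = $10,506. Book value $28,965.
Year 4: $63,036 × 5/36 = $8,755. Book value $20,210.
Year 5: $63,036 × 4/36 = $7,004. Book value $13,206.
Year 6: $63,036 × 3/36 = $5,253. Book value $7,953.
Year 7: $63,036 × 2/36 = $3,502. Book value $4,451.
Year 8: $63,036 × 1/36 = $1,751. Book value $2,700.

$14,008; $12,257; $10,506; $8,755; $7,004; $5,253; $3,502; $1,751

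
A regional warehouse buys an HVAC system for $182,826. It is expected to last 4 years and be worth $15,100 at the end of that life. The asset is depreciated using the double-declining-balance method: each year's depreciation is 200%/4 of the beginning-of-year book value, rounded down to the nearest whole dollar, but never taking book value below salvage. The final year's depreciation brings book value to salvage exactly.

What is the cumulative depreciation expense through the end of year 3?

$159,972

Depreciable base = $182,826 − $15,100 = $167,726.
Year 1: ⌊$182,826 × 200%/4⌋ = $91,413. Book value $91,413.
Year 2: ⌊$91,413 × 200%/4⌋ = $45,706. Book value $45,707.
Year 3: ⌊$45,707 × 200%/4⌋ = $22,853. Book value $22,854.
Accumulated through year 3 = $182,826 − $22,854 = $159,972.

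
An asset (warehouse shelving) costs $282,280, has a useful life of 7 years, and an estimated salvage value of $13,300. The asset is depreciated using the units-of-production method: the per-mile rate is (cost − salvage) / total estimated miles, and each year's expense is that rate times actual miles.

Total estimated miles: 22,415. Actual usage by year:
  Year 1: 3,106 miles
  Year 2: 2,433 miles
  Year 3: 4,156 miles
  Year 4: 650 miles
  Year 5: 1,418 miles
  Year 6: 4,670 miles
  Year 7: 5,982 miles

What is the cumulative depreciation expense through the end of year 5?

Depreciable base = $282,280 − $13,300 = $268,980.
Rate = $268,980 / 22,415 miles = $12 per mile.
Year 1: 3,106 × $12 = $37,272. Book value $245,008.
Year 2: 2,433 × $12 = $29,196. Book value $215,812.
Year 3: 4,156 × $12 = $49,872. Book value $165,940.
Year 4: 650 × $12 = $7,800. Book value $158,140.
Year 5: 1,418 × $12 = $17,016. Book value $141,124.
Accumulated through year 5 = $282,280 − $141,124 = $141,156.

$141,156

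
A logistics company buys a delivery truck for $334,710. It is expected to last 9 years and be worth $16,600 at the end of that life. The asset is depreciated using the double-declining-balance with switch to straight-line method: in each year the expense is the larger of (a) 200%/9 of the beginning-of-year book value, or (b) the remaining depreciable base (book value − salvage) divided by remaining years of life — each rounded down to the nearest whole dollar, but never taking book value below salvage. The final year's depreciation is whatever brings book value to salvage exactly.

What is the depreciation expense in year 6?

Depreciable base = $334,710 − $16,600 = $318,110.
Year 1: DB = ⌊$334,710 × 200%/9⌋ = $74,380; SL = ⌊$318,110/9⌋ = $35,345 → take DB $74,380. Book value $260,330.
Year 2: DB = ⌊$260,330 × 200%/9⌋ = $57,851; SL = ⌊$243,730/8⌋ = $30,466 → take DB $57,851. Book value $202,479.
Year 3: DB = ⌊$202,479 × 200%/9⌋ = $44,995; SL = ⌊$185,879/7⌋ = $26,554 → take DB $44,995. Book value $157,484.
Year 4: DB = ⌊$157,484 × 200%/9⌋ = $34,996; SL = ⌊$140,884/6⌋ = $23,480 → take DB $34,996. Book value $122,488.
Year 5: DB = ⌊$122,488 × 200%/9⌋ = $27,219; SL = ⌊$105,888/5⌋ = $21,177 → take DB $27,219. Book value $95,269.
Year 6: DB = ⌊$95,269 × 200%/9⌋ = $21,170; SL = ⌊$78,669/4⌋ = $19,667 → take DB $21,170. Book value $74,099.

$21,170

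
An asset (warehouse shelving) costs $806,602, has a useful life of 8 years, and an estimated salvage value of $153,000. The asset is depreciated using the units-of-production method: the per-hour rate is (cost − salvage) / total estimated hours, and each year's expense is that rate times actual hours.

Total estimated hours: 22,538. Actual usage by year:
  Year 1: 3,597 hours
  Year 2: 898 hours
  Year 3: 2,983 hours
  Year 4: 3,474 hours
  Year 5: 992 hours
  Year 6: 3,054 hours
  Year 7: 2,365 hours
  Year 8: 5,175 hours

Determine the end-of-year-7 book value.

Depreciable base = $806,602 − $153,000 = $653,602.
Rate = $653,602 / 22,538 hours = $29 per hour.
Year 1: 3,597 × $29 = $104,313. Book value $702,289.
Year 2: 898 × $29 = $26,042. Book value $676,247.
Year 3: 2,983 × $29 = $86,507. Book value $589,740.
Year 4: 3,474 × $29 = $100,746. Book value $488,994.
Year 5: 992 × $29 = $28,768. Book value $460,226.
Year 6: 3,054 × $29 = $88,566. Book value $371,660.
Year 7: 2,365 × $29 = $68,585. Book value $303,075.

$303,075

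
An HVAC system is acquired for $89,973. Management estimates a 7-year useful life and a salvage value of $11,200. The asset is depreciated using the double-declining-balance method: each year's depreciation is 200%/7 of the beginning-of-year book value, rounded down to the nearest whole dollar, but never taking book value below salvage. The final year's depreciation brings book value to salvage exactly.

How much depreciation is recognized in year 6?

$4,780

Depreciable base = $89,973 − $11,200 = $78,773.
Year 1: ⌊$89,973 × 200%/7⌋ = $25,706. Book value $64,267.
Year 2: ⌊$64,267 × 200%/7⌋ = $18,362. Book value $45,905.
Year 3: ⌊$45,905 × 200%/7⌋ = $13,115. Book value $32,790.
Year 4: ⌊$32,790 × 200%/7⌋ = $9,368. Book value $23,422.
Year 5: ⌊$23,422 × 200%/7⌋ = $6,692. Book value $16,730.
Year 6: ⌊$16,730 × 200%/7⌋ = $4,780. Book value $11,950.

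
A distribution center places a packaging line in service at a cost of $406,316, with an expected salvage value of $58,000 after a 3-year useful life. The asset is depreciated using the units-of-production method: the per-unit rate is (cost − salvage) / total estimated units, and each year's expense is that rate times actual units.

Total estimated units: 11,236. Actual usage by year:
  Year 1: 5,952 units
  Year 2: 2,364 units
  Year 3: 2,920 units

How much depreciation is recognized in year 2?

Depreciable base = $406,316 − $58,000 = $348,316.
Rate = $348,316 / 11,236 units = $31 per unit.
Year 1: 5,952 × $31 = $184,512. Book value $221,804.
Year 2: 2,364 × $31 = $73,284. Book value $148,520.

$73,284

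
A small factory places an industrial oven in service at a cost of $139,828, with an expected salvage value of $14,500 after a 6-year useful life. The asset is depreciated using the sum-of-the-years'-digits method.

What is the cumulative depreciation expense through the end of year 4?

Depreciable base = $139,828 − $14,500 = $125,328.
Sum of the years' digits = 6+5+4+3+2+1 = 21.
Year 1: $125,328 × 6/21 = $35,808. Book value $104,020.
Year 2: $125,328 × 5/21 = $29,840. Book value $74,180.
Year 3: $125,328 × 4/21 = $23,872. Book value $50,308.
Year 4: $125,328 × 3/21 = $17,904. Book value $32,404.
Accumulated through year 4 = $139,828 − $32,404 = $107,424.

$107,424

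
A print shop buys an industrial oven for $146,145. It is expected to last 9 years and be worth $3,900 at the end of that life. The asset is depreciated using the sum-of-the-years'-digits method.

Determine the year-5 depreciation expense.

Depreciable base = $146,145 − $3,900 = $142,245.
Sum of the years' digits = 9+8+7+6+5+4+3+2+1 = 45.
Year 1: $142,245 × 9/45 = $28,449. Book value $117,696.
Year 2: $142,245 × 8/45 = $25,288. Book value $92,408.
Year 3: $142,245 × 7/45 = $22,127. Book value $70,281.
Year 4: $142,245 × 6/45 = $18,966. Book value $51,315.
Year 5: $142,245 × 5/45 = $15,805. Book value $35,510.

$15,805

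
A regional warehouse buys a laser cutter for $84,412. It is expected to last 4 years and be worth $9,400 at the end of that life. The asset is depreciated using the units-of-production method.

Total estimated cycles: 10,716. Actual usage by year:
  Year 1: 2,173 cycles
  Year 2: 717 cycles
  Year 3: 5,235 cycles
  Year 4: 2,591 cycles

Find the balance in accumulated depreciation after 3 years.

$56,875

Depreciable base = $84,412 − $9,400 = $75,012.
Rate = $75,012 / 10,716 cycles = $7 per cycle.
Year 1: 2,173 × $7 = $15,211. Book value $69,201.
Year 2: 717 × $7 = $5,019. Book value $64,182.
Year 3: 5,235 × $7 = $36,645. Book value $27,537.
Accumulated through year 3 = $84,412 − $27,537 = $56,875.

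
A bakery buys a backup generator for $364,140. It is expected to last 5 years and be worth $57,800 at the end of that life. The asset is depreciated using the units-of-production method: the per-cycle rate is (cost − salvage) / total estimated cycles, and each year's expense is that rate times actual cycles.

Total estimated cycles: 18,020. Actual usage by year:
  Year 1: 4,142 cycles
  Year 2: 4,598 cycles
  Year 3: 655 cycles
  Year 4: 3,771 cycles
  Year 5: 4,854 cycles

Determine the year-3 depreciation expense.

Depreciable base = $364,140 − $57,800 = $306,340.
Rate = $306,340 / 18,020 cycles = $17 per cycle.
Year 1: 4,142 × $17 = $70,414. Book value $293,726.
Year 2: 4,598 × $17 = $78,166. Book value $215,560.
Year 3: 655 × $17 = $11,135. Book value $204,425.

$11,135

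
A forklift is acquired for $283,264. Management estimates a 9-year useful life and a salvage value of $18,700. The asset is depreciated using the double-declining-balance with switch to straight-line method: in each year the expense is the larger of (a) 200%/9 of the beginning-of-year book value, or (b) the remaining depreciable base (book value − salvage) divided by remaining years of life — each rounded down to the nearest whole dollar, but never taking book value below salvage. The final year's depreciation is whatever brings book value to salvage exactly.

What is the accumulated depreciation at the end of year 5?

Depreciable base = $283,264 − $18,700 = $264,564.
Year 1: DB = ⌊$283,264 × 200%/9⌋ = $62,947; SL = ⌊$264,564/9⌋ = $29,396 → take DB $62,947. Book value $220,317.
Year 2: DB = ⌊$220,317 × 200%/9⌋ = $48,959; SL = ⌊$201,617/8⌋ = $25,202 → take DB $48,959. Book value $171,358.
Year 3: DB = ⌊$171,358 × 200%/9⌋ = $38,079; SL = ⌊$152,658/7⌋ = $21,808 → take DB $38,079. Book value $133,279.
Year 4: DB = ⌊$133,279 × 200%/9⌋ = $29,617; SL = ⌊$114,579/6⌋ = $19,096 → take DB $29,617. Book value $103,662.
Year 5: DB = ⌊$103,662 × 200%/9⌋ = $23,036; SL = ⌊$84,962/5⌋ = $16,992 → take DB $23,036. Book value $80,626.
Accumulated through year 5 = $283,264 − $80,626 = $202,638.

$202,638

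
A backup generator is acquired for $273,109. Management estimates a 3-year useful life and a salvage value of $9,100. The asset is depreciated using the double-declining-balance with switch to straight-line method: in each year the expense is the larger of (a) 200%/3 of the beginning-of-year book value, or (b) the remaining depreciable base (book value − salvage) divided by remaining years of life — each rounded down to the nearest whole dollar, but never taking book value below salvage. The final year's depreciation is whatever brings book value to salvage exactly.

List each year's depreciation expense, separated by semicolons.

$182,072; $60,691; $21,246

Depreciable base = $273,109 − $9,100 = $264,009.
Year 1: DB = ⌊$273,109 × 200%/3⌋ = $182,072; SL = ⌊$264,009/3⌋ = $88,003 → take DB $182,072. Book value $91,037.
Year 2: DB = ⌊$91,037 × 200%/3⌋ = $60,691; SL = ⌊$81,937/2⌋ = $40,968 → take DB $60,691. Book value $30,346.
Year 3 (final): $30,346 − $9,100 = $21,246. Book value $9,100.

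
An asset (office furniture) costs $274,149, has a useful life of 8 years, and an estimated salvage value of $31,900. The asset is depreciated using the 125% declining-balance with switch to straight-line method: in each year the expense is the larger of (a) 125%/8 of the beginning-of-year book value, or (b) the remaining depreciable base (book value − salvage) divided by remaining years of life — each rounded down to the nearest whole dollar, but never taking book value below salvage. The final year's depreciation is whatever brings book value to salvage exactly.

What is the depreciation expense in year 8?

$26,556

Depreciable base = $274,149 − $31,900 = $242,249.
Year 1: DB = ⌊$274,149 × 125%/8⌋ = $42,835; SL = ⌊$242,249/8⌋ = $30,281 → take DB $42,835. Book value $231,314.
Year 2: DB = ⌊$231,314 × 125%/8⌋ = $36,142; SL = ⌊$199,414/7⌋ = $28,487 → take DB $36,142. Book value $195,172.
Year 3: DB = ⌊$195,172 × 125%/8⌋ = $30,495; SL = ⌊$163,272/6⌋ = $27,212 → take DB $30,495. Book value $164,677.
Year 4: DB = ⌊$164,677 × 125%/8⌋ = $25,730; SL = ⌊$132,777/5⌋ = $26,555 → take SL $26,555. Book value $138,122.
Year 5: DB = ⌊$138,122 × 125%/8⌋ = $21,581; SL = ⌊$106,222/4⌋ = $26,555 → take SL $26,555. Book value $111,567.
Year 6: DB = ⌊$111,567 × 125%/8⌋ = $17,432; SL = ⌊$79,667/3⌋ = $26,555 → take SL $26,555. Book value $85,012.
Year 7: DB = ⌊$85,012 × 125%/8⌋ = $13,283; SL = ⌊$53,112/2⌋ = $26,556 → take SL $26,556. Book value $58,456.
Year 8 (final): $58,456 − $31,900 = $26,556. Book value $31,900.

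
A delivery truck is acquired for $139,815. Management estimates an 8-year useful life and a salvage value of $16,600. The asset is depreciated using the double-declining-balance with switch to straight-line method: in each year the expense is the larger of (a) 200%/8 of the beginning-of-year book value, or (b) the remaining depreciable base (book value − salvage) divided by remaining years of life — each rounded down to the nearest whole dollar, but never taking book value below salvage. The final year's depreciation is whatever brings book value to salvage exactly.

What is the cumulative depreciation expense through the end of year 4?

Depreciable base = $139,815 − $16,600 = $123,215.
Year 1: DB = ⌊$139,815 × 200%/8⌋ = $34,953; SL = ⌊$123,215/8⌋ = $15,401 → take DB $34,953. Book value $104,862.
Year 2: DB = ⌊$104,862 × 200%/8⌋ = $26,215; SL = ⌊$88,262/7⌋ = $12,608 → take DB $26,215. Book value $78,647.
Year 3: DB = ⌊$78,647 × 200%/8⌋ = $19,661; SL = ⌊$62,047/6⌋ = $10,341 → take DB $19,661. Book value $58,986.
Year 4: DB = ⌊$58,986 × 200%/8⌋ = $14,746; SL = ⌊$42,386/5⌋ = $8,477 → take DB $14,746. Book value $44,240.
Accumulated through year 4 = $139,815 − $44,240 = $95,575.

$95,575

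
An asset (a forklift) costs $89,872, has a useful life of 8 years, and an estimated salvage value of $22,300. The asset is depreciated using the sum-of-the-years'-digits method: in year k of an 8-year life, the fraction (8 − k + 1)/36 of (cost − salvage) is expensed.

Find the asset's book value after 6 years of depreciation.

Depreciable base = $89,872 − $22,300 = $67,572.
Sum of the years' digits = 8+7+6+5+4+3+2+1 = 36.
Year 1: $67,572 × 8/36 = $15,016. Book value $74,856.
Year 2: $67,572 × 7/36 = $13,139. Book value $61,717.
Year 3: $67,572 × 6/36 = $11,262. Book value $50,455.
Year 4: $67,572 × 5/36 = $9,385. Book value $41,070.
Year 5: $67,572 × 4/36 = $7,508. Book value $33,562.
Year 6: $67,572 × 3/36 = $5,631. Book value $27,931.

$27,931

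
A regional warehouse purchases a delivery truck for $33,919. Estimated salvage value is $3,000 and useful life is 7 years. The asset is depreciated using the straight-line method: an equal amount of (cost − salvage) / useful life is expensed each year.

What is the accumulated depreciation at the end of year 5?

Depreciable base = $33,919 − $3,000 = $30,919.
Annual expense = $30,919 / 7 = $4,417.
End of year 1: book value $29,502.
End of year 2: book value $25,085.
End of year 3: book value $20,668.
End of year 4: book value $16,251.
End of year 5: book value $11,834.
Accumulated through year 5 = $33,919 − $11,834 = $22,085.

$22,085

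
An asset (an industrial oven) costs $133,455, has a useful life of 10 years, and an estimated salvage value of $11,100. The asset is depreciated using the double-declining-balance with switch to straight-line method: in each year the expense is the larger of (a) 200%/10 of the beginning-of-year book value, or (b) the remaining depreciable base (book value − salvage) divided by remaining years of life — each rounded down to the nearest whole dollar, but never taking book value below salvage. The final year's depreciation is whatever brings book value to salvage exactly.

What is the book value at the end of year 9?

Depreciable base = $133,455 − $11,100 = $122,355.
Year 1: DB = ⌊$133,455 × 200%/10⌋ = $26,691; SL = ⌊$122,355/10⌋ = $12,235 → take DB $26,691. Book value $106,764.
Year 2: DB = ⌊$106,764 × 200%/10⌋ = $21,352; SL = ⌊$95,664/9⌋ = $10,629 → take DB $21,352. Book value $85,412.
Year 3: DB = ⌊$85,412 × 200%/10⌋ = $17,082; SL = ⌊$74,312/8⌋ = $9,289 → take DB $17,082. Book value $68,330.
Year 4: DB = ⌊$68,330 × 200%/10⌋ = $13,666; SL = ⌊$57,230/7⌋ = $8,175 → take DB $13,666. Book value $54,664.
Year 5: DB = ⌊$54,664 × 200%/10⌋ = $10,932; SL = ⌊$43,564/6⌋ = $7,260 → take DB $10,932. Book value $43,732.
Year 6: DB = ⌊$43,732 × 200%/10⌋ = $8,746; SL = ⌊$32,632/5⌋ = $6,526 → take DB $8,746. Book value $34,986.
Year 7: DB = ⌊$34,986 × 200%/10⌋ = $6,997; SL = ⌊$23,886/4⌋ = $5,971 → take DB $6,997. Book value $27,989.
Year 8: DB = ⌊$27,989 × 200%/10⌋ = $5,597; SL = ⌊$16,889/3⌋ = $5,629 → take SL $5,629. Book value $22,360.
Year 9: DB = ⌊$22,360 × 200%/10⌋ = $4,472; SL = ⌊$11,260/2⌋ = $5,630 → take SL $5,630. Book value $16,730.

$16,730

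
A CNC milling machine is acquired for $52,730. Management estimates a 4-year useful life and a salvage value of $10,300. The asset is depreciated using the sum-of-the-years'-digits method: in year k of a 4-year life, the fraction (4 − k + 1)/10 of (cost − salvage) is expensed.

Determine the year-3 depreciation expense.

$8,486

Depreciable base = $52,730 − $10,300 = $42,430.
Sum of the years' digits = 4+3+2+1 = 10.
Year 1: $42,430 × 4/10 = $16,972. Book value $35,758.
Year 2: $42,430 × 3/10 = $12,729. Book value $23,029.
Year 3: $42,430 × 2/10 = $8,486. Book value $14,543.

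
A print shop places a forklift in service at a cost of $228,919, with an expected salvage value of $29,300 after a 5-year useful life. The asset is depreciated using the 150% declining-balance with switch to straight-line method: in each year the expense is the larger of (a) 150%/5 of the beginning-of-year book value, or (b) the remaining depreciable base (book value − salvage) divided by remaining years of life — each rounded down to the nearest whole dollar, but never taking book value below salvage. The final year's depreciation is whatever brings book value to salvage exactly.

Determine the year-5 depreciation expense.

Depreciable base = $228,919 − $29,300 = $199,619.
Year 1: DB = ⌊$228,919 × 150%/5⌋ = $68,675; SL = ⌊$199,619/5⌋ = $39,923 → take DB $68,675. Book value $160,244.
Year 2: DB = ⌊$160,244 × 150%/5⌋ = $48,073; SL = ⌊$130,944/4⌋ = $32,736 → take DB $48,073. Book value $112,171.
Year 3: DB = ⌊$112,171 × 150%/5⌋ = $33,651; SL = ⌊$82,871/3⌋ = $27,623 → take DB $33,651. Book value $78,520.
Year 4: DB = ⌊$78,520 × 150%/5⌋ = $23,556; SL = ⌊$49,220/2⌋ = $24,610 → take SL $24,610. Book value $53,910.
Year 5 (final): $53,910 − $29,300 = $24,610. Book value $29,300.

$24,610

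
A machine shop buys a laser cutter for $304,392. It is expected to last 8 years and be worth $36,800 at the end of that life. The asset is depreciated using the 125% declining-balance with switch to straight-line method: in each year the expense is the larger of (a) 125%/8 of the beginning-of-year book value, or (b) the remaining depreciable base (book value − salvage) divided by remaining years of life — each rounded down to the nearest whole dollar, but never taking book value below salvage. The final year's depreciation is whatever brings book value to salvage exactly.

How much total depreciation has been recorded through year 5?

$179,965

Depreciable base = $304,392 − $36,800 = $267,592.
Year 1: DB = ⌊$304,392 × 125%/8⌋ = $47,561; SL = ⌊$267,592/8⌋ = $33,449 → take DB $47,561. Book value $256,831.
Year 2: DB = ⌊$256,831 × 125%/8⌋ = $40,129; SL = ⌊$220,031/7⌋ = $31,433 → take DB $40,129. Book value $216,702.
Year 3: DB = ⌊$216,702 × 125%/8⌋ = $33,859; SL = ⌊$179,902/6⌋ = $29,983 → take DB $33,859. Book value $182,843.
Year 4: DB = ⌊$182,843 × 125%/8⌋ = $28,569; SL = ⌊$146,043/5⌋ = $29,208 → take SL $29,208. Book value $153,635.
Year 5: DB = ⌊$153,635 × 125%/8⌋ = $24,005; SL = ⌊$116,835/4⌋ = $29,208 → take SL $29,208. Book value $124,427.
Accumulated through year 5 = $304,392 − $124,427 = $179,965.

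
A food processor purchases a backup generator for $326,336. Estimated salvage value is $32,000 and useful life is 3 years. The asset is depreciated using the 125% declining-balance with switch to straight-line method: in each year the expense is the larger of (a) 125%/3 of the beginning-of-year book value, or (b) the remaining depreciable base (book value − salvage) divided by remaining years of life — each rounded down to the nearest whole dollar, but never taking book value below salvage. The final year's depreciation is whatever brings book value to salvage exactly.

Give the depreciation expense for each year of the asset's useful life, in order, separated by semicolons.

$135,973; $79,317; $79,046

Depreciable base = $326,336 − $32,000 = $294,336.
Year 1: DB = ⌊$326,336 × 125%/3⌋ = $135,973; SL = ⌊$294,336/3⌋ = $98,112 → take DB $135,973. Book value $190,363.
Year 2: DB = ⌊$190,363 × 125%/3⌋ = $79,317; SL = ⌊$158,363/2⌋ = $79,181 → take DB $79,317. Book value $111,046.
Year 3 (final): $111,046 − $32,000 = $79,046. Book value $32,000.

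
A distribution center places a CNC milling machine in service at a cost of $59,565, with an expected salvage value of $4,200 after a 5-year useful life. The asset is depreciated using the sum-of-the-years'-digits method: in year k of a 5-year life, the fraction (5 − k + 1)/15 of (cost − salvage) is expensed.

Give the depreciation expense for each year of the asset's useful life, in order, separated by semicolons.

Depreciable base = $59,565 − $4,200 = $55,365.
Sum of the years' digits = 5+4+3+2+1 = 15.
Year 1: $55,365 × 5/15 = $18,455. Book value $41,110.
Year 2: $55,365 × 4/15 = $14,764. Book value $26,346.
Year 3: $55,365 × 3/15 = $11,073. Book value $15,273.
Year 4: $55,365 × 2/15 = $7,382. Book value $7,891.
Year 5: $55,365 × 1/15 = $3,691. Book value $4,200.

$18,455; $14,764; $11,073; $7,382; $3,691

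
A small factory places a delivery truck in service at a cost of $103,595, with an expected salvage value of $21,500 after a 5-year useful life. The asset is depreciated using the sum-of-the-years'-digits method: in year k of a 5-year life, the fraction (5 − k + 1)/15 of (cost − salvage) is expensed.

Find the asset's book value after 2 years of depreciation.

$54,338

Depreciable base = $103,595 − $21,500 = $82,095.
Sum of the years' digits = 5+4+3+2+1 = 15.
Year 1: $82,095 × 5/15 = $27,365. Book value $76,230.
Year 2: $82,095 × 4/15 = $21,892. Book value $54,338.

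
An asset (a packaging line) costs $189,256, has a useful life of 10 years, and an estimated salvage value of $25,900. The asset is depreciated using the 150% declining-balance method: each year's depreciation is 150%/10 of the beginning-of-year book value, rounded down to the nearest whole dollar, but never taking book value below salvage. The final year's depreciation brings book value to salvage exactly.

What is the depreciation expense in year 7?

Depreciable base = $189,256 − $25,900 = $163,356.
Year 1: ⌊$189,256 × 150%/10⌋ = $28,388. Book value $160,868.
Year 2: ⌊$160,868 × 150%/10⌋ = $24,130. Book value $136,738.
Year 3: ⌊$136,738 × 150%/10⌋ = $20,510. Book value $116,228.
Year 4: ⌊$116,228 × 150%/10⌋ = $17,434. Book value $98,794.
Year 5: ⌊$98,794 × 150%/10⌋ = $14,819. Book value $83,975.
Year 6: ⌊$83,975 × 150%/10⌋ = $12,596. Book value $71,379.
Year 7: ⌊$71,379 × 150%/10⌋ = $10,706. Book value $60,673.

$10,706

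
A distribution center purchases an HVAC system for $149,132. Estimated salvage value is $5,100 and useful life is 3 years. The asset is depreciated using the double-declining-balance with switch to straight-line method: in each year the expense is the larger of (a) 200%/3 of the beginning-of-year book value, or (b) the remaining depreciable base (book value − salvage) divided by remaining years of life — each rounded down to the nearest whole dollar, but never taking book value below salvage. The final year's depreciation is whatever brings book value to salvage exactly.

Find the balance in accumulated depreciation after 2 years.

$132,561

Depreciable base = $149,132 − $5,100 = $144,032.
Year 1: DB = ⌊$149,132 × 200%/3⌋ = $99,421; SL = ⌊$144,032/3⌋ = $48,010 → take DB $99,421. Book value $49,711.
Year 2: DB = ⌊$49,711 × 200%/3⌋ = $33,140; SL = ⌊$44,611/2⌋ = $22,305 → take DB $33,140. Book value $16,571.
Accumulated through year 2 = $149,132 − $16,571 = $132,561.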